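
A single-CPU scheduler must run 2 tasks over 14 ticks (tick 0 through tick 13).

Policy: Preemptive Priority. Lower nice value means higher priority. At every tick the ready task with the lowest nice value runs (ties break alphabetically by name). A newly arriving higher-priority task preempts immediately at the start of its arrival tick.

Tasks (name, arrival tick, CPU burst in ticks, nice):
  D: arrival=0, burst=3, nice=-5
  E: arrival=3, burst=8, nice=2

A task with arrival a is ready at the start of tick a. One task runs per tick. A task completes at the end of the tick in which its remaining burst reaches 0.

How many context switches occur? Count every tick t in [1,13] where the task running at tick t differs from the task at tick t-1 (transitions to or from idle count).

context switches = 2

t=0: ready={D} → run D
t=1: ready={D} → run D
t=2: ready={D} → run D
t=3: ready={E} → run E
t=4: ready={E} → run E
t=5: ready={E} → run E
t=6: ready={E} → run E
t=7: ready={E} → run E
t=8: ready={E} → run E
t=9: ready={E} → run E
t=10: ready={E} → run E
t=11: (idle)
t=12: (idle)
t=13: (idle)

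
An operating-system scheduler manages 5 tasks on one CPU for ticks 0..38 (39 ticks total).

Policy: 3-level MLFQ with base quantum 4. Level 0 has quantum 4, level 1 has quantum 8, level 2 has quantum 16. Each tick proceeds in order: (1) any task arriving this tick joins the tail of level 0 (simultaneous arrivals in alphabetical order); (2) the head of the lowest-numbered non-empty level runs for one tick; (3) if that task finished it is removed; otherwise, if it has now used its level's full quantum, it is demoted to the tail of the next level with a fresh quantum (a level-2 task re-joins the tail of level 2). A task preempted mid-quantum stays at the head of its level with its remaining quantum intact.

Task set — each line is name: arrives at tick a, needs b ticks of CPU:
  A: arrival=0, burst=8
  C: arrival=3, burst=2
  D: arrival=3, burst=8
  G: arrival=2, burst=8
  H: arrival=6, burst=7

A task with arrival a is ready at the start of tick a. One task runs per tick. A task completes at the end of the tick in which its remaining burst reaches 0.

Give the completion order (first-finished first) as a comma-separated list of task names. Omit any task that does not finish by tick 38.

t=0: L0/L1/L2 = A/-/- → run A
t=1: L0/L1/L2 = A/-/- → run A
t=2: L0/L1/L2 = AG/-/- → run A
t=3: L0/L1/L2 = AGCD/-/- → run A
t=4: L0/L1/L2 = GCD/A/- → run G
t=5: L0/L1/L2 = GCD/A/- → run G
t=6: L0/L1/L2 = GCDH/A/- → run G
t=7: L0/L1/L2 = GCDH/A/- → run G
t=8: L0/L1/L2 = CDH/AG/- → run C
t=9: L0/L1/L2 = CDH/AG/- → run C
t=10: L0/L1/L2 = DH/AG/- → run D
t=11: L0/L1/L2 = DH/AG/- → run D
t=12: L0/L1/L2 = DH/AG/- → run D
t=13: L0/L1/L2 = DH/AG/- → run D
t=14: L0/L1/L2 = H/AGD/- → run H
t=15: L0/L1/L2 = H/AGD/- → run H
t=16: L0/L1/L2 = H/AGD/- → run H
t=17: L0/L1/L2 = H/AGD/- → run H
t=18: L0/L1/L2 = -/AGDH/- → run A
t=19: L0/L1/L2 = -/AGDH/- → run A
t=20: L0/L1/L2 = -/AGDH/- → run A
t=21: L0/L1/L2 = -/AGDH/- → run A
t=22: L0/L1/L2 = -/GDH/- → run G
t=23: L0/L1/L2 = -/GDH/- → run G
t=24: L0/L1/L2 = -/GDH/- → run G
t=25: L0/L1/L2 = -/GDH/- → run G
t=26: L0/L1/L2 = -/DH/- → run D
t=27: L0/L1/L2 = -/DH/- → run D
t=28: L0/L1/L2 = -/DH/- → run D
t=29: L0/L1/L2 = -/DH/- → run D
t=30: L0/L1/L2 = -/H/- → run H
t=31: L0/L1/L2 = -/H/- → run H
t=32: L0/L1/L2 = -/H/- → run H
t=33: (idle)
t=34: (idle)
t=35: (idle)
t=36: (idle)
t=37: (idle)
t=38: (idle)

completion order = C, A, G, D, H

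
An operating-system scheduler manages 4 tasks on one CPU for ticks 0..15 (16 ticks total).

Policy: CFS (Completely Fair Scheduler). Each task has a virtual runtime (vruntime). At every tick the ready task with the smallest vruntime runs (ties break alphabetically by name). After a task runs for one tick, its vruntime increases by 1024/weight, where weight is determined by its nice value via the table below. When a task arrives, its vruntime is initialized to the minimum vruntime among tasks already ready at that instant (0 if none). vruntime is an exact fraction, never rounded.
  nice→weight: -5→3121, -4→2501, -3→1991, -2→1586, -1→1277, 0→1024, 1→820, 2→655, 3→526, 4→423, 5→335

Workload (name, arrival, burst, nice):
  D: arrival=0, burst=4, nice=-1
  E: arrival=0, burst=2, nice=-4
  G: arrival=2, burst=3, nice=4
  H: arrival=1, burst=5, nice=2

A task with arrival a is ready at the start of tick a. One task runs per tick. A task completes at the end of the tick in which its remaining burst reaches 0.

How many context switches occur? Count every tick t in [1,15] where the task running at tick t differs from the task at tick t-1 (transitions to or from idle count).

t=0: vr[D=0 E=0] → run D
t=1: vr[D=1024/1277 E=0 H=0] → run E
t=2: vr[D=1024/1277 E=1024/2501 G=0 H=0] → run G
t=3: vr[D=1024/1277 E=1024/2501 G=1024/423 H=0] → run H
t=4: vr[D=1024/1277 E=1024/2501 G=1024/423 H=1024/655] → run E
t=5: vr[D=1024/1277 G=1024/423 H=1024/655] → run D
t=6: vr[D=2048/1277 G=1024/423 H=1024/655] → run H
t=7: vr[D=2048/1277 G=1024/423 H=2048/655] → run D
t=8: vr[D=3072/1277 G=1024/423 H=2048/655] → run D
t=9: vr[G=1024/423 H=2048/655] → run G
t=10: vr[G=2048/423 H=2048/655] → run H
t=11: vr[G=2048/423 H=3072/655] → run H
t=12: vr[G=2048/423 H=4096/655] → run G
t=13: vr[H=4096/655] → run H
t=14: (idle)
t=15: (idle)

context switches = 12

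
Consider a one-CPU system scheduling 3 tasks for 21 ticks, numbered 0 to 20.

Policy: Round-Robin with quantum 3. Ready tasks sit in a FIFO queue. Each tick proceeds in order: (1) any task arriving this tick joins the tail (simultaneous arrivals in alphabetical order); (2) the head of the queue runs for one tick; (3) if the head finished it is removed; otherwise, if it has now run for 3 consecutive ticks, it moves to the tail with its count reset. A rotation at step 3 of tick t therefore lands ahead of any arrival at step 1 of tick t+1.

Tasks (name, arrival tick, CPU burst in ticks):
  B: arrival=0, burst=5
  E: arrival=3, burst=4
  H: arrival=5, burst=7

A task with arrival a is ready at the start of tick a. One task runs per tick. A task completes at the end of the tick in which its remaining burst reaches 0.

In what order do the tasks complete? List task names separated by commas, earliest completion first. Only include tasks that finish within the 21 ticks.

t=0: queue=[B] q_used=0 → run B
t=1: queue=[B] q_used=1 → run B
t=2: queue=[B] q_used=2 → run B
t=3: queue=[B,E] q_used=0 → run B
t=4: queue=[B,E] q_used=1 → run B
t=5: queue=[E,H] q_used=0 → run E
t=6: queue=[E,H] q_used=1 → run E
t=7: queue=[E,H] q_used=2 → run E
t=8: queue=[H,E] q_used=0 → run H
t=9: queue=[H,E] q_used=1 → run H
t=10: queue=[H,E] q_used=2 → run H
t=11: queue=[E,H] q_used=0 → run E
t=12: queue=[H] q_used=0 → run H
t=13: queue=[H] q_used=1 → run H
t=14: queue=[H] q_used=2 → run H
t=15: queue=[H] q_used=0 → run H
t=16: (idle)
t=17: (idle)
t=18: (idle)
t=19: (idle)
t=20: (idle)

completion order = B, E, H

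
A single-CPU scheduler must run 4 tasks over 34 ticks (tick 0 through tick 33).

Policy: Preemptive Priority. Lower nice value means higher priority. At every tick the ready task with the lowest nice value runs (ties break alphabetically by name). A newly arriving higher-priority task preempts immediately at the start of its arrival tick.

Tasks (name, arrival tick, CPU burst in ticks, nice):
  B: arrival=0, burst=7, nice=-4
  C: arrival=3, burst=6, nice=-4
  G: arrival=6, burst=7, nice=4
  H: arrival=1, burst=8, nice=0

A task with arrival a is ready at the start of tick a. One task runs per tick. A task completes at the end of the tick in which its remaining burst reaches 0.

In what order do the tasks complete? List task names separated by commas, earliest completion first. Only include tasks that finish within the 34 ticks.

t=0: ready={B} → run B
t=1: ready={B,H} → run B
t=2: ready={B,H} → run B
t=3: ready={B,C,H} → run B
t=4: ready={B,C,H} → run B
t=5: ready={B,C,H} → run B
t=6: ready={B,C,G,H} → run B
t=7: ready={C,G,H} → run C
t=8: ready={C,G,H} → run C
t=9: ready={C,G,H} → run C
t=10: ready={C,G,H} → run C
t=11: ready={C,G,H} → run C
t=12: ready={C,G,H} → run C
t=13: ready={G,H} → run H
t=14: ready={G,H} → run H
t=15: ready={G,H} → run H
t=16: ready={G,H} → run H
t=17: ready={G,H} → run H
t=18: ready={G,H} → run H
t=19: ready={G,H} → run H
t=20: ready={G,H} → run H
t=21: ready={G} → run G
t=22: ready={G} → run G
t=23: ready={G} → run G
t=24: ready={G} → run G
t=25: ready={G} → run G
t=26: ready={G} → run G
t=27: ready={G} → run G
t=28: (idle)
t=29: (idle)
t=30: (idle)
t=31: (idle)
t=32: (idle)
t=33: (idle)

completion order = B, C, H, G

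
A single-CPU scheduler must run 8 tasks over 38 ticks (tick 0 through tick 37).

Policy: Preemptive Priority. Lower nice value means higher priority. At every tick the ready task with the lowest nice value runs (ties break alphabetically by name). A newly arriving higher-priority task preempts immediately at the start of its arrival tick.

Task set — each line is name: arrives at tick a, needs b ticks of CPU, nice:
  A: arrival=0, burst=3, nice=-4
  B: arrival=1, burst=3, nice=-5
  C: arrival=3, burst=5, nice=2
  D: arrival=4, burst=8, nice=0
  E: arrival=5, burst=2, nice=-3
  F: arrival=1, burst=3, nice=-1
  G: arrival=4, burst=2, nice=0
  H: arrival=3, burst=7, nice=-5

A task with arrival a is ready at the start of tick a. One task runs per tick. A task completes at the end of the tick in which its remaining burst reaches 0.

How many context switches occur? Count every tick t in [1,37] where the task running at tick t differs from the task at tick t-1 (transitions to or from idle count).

t=0: ready={A} → run A
t=1: ready={A,B,F} → run B
t=2: ready={A,B,F} → run B
t=3: ready={A,B,C,F,H} → run B
t=4: ready={A,C,D,F,G,H} → run H
t=5: ready={A,C,D,E,F,G,H} → run H
t=6: ready={A,C,D,E,F,G,H} → run H
t=7: ready={A,C,D,E,F,G,H} → run H
t=8: ready={A,C,D,E,F,G,H} → run H
t=9: ready={A,C,D,E,F,G,H} → run H
t=10: ready={A,C,D,E,F,G,H} → run H
t=11: ready={A,C,D,E,F,G} → run A
t=12: ready={A,C,D,E,F,G} → run A
t=13: ready={C,D,E,F,G} → run E
t=14: ready={C,D,E,F,G} → run E
t=15: ready={C,D,F,G} → run F
t=16: ready={C,D,F,G} → run F
t=17: ready={C,D,F,G} → run F
t=18: ready={C,D,G} → run D
t=19: ready={C,D,G} → run D
t=20: ready={C,D,G} → run D
t=21: ready={C,D,G} → run D
t=22: ready={C,D,G} → run D
t=23: ready={C,D,G} → run D
t=24: ready={C,D,G} → run D
t=25: ready={C,D,G} → run D
t=26: ready={C,G} → run G
t=27: ready={C,G} → run G
t=28: ready={C} → run C
t=29: ready={C} → run C
t=30: ready={C} → run C
t=31: ready={C} → run C
t=32: ready={C} → run C
t=33: (idle)
t=34: (idle)
t=35: (idle)
t=36: (idle)
t=37: (idle)

context switches = 9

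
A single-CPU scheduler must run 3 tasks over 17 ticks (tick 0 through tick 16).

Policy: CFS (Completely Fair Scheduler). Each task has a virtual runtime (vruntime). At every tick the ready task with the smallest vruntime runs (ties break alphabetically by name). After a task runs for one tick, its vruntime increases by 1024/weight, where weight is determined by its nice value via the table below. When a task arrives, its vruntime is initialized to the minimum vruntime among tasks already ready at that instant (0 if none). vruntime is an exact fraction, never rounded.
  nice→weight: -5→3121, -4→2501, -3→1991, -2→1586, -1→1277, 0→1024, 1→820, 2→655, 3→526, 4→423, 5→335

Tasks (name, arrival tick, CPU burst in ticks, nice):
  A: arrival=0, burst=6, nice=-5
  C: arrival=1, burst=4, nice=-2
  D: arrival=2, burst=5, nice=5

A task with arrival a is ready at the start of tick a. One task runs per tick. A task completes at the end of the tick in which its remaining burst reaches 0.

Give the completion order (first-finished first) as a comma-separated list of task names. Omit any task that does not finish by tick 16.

t=0: vr[A=0] → run A
t=1: vr[A=1024/3121 C=1024/3121] → run A
t=2: vr[A=2048/3121 C=1024/3121 D=1024/3121] → run C
t=3: vr[A=2048/3121 C=2409984/2474953 D=1024/3121] → run D
t=4: vr[A=2048/3121 C=2409984/2474953 D=3538944/1045535] → run A
t=5: vr[A=3072/3121 C=2409984/2474953 D=3538944/1045535] → run C
t=6: vr[A=3072/3121 C=4007936/2474953 D=3538944/1045535] → run A
t=7: vr[A=4096/3121 C=4007936/2474953 D=3538944/1045535] → run A
t=8: vr[A=5120/3121 C=4007936/2474953 D=3538944/1045535] → run C
t=9: vr[A=5120/3121 C=5605888/2474953 D=3538944/1045535] → run A
t=10: vr[C=5605888/2474953 D=3538944/1045535] → run C
t=11: vr[D=3538944/1045535] → run D
t=12: vr[D=6734848/1045535] → run D
t=13: vr[D=9930752/1045535] → run D
t=14: vr[D=13126656/1045535] → run D
t=15: (idle)
t=16: (idle)

completion order = A, C, D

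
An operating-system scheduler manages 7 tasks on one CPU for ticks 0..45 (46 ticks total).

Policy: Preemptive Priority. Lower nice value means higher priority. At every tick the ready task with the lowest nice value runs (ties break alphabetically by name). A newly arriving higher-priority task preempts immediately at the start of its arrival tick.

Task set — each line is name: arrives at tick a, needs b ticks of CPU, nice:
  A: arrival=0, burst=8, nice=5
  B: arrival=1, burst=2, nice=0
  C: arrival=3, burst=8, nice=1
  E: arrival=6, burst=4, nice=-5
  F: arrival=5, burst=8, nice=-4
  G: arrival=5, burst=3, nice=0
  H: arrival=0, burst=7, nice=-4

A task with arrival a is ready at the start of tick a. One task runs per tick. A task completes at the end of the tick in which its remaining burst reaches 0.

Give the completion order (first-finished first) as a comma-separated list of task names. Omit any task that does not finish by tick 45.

completion order = E, F, H, B, G, C, A

t=0: ready={A,H} → run H
t=1: ready={A,B,H} → run H
t=2: ready={A,B,H} → run H
t=3: ready={A,B,C,H} → run H
t=4: ready={A,B,C,H} → run H
t=5: ready={A,B,C,F,G,H} → run F
t=6: ready={A,B,C,E,F,G,H} → run E
t=7: ready={A,B,C,E,F,G,H} → run E
t=8: ready={A,B,C,E,F,G,H} → run E
t=9: ready={A,B,C,E,F,G,H} → run E
t=10: ready={A,B,C,F,G,H} → run F
t=11: ready={A,B,C,F,G,H} → run F
t=12: ready={A,B,C,F,G,H} → run F
t=13: ready={A,B,C,F,G,H} → run F
t=14: ready={A,B,C,F,G,H} → run F
t=15: ready={A,B,C,F,G,H} → run F
t=16: ready={A,B,C,F,G,H} → run F
t=17: ready={A,B,C,G,H} → run H
t=18: ready={A,B,C,G,H} → run H
t=19: ready={A,B,C,G} → run B
t=20: ready={A,B,C,G} → run B
t=21: ready={A,C,G} → run G
t=22: ready={A,C,G} → run G
t=23: ready={A,C,G} → run G
t=24: ready={A,C} → run C
t=25: ready={A,C} → run C
t=26: ready={A,C} → run C
t=27: ready={A,C} → run C
t=28: ready={A,C} → run C
t=29: ready={A,C} → run C
t=30: ready={A,C} → run C
t=31: ready={A,C} → run C
t=32: ready={A} → run A
t=33: ready={A} → run A
t=34: ready={A} → run A
t=35: ready={A} → run A
t=36: ready={A} → run A
t=37: ready={A} → run A
t=38: ready={A} → run A
t=39: ready={A} → run A
t=40: (idle)
t=41: (idle)
t=42: (idle)
t=43: (idle)
t=44: (idle)
t=45: (idle)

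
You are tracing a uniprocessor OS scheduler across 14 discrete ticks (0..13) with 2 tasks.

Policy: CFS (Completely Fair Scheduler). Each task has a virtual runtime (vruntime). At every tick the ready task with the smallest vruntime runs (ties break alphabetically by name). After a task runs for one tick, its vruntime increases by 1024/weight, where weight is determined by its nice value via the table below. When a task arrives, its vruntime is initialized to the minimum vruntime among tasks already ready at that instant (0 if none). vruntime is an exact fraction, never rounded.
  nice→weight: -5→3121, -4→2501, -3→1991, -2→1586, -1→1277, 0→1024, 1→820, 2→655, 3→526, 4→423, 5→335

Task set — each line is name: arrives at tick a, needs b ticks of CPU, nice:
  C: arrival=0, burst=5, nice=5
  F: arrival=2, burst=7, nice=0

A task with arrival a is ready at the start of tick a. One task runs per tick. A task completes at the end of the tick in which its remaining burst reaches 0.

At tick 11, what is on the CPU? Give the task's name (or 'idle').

t=0: vr[C=0] → run C
t=1: vr[C=1024/335] → run C
t=2: vr[C=2048/335 F=2048/335] → run C
t=3: vr[C=3072/335 F=2048/335] → run F
t=4: vr[C=3072/335 F=2383/335] → run F
t=5: vr[C=3072/335 F=2718/335] → run F
t=6: vr[C=3072/335 F=3053/335] → run F
t=7: vr[C=3072/335 F=3388/335] → run C
t=8: vr[C=4096/335 F=3388/335] → run F
t=9: vr[C=4096/335 F=3723/335] → run F
t=10: vr[C=4096/335 F=4058/335] → run F
t=11: vr[C=4096/335] → run C
t=12: (idle)
t=13: (idle)

running at tick 11 = C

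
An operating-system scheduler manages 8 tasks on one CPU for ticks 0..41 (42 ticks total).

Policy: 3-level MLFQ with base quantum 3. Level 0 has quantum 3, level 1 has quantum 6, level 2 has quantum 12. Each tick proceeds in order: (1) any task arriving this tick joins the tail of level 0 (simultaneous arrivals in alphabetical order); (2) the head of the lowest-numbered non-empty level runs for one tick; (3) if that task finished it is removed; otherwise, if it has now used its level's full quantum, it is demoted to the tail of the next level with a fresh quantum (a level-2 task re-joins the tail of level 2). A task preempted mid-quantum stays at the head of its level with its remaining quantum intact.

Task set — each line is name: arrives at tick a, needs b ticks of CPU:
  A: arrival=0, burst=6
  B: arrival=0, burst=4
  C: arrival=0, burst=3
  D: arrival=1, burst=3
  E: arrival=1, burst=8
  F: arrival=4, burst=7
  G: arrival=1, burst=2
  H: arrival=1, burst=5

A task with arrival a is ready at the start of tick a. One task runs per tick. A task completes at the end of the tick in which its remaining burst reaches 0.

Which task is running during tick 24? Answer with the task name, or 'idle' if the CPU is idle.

t=0: L0/L1/L2 = ABC/-/- → run A
t=1: L0/L1/L2 = ABCDEGH/-/- → run A
t=2: L0/L1/L2 = ABCDEGH/-/- → run A
t=3: L0/L1/L2 = BCDEGH/A/- → run B
t=4: L0/L1/L2 = BCDEGHF/A/- → run B
t=5: L0/L1/L2 = BCDEGHF/A/- → run B
t=6: L0/L1/L2 = CDEGHF/AB/- → run C
t=7: L0/L1/L2 = CDEGHF/AB/- → run C
t=8: L0/L1/L2 = CDEGHF/AB/- → run C
t=9: L0/L1/L2 = DEGHF/AB/- → run D
t=10: L0/L1/L2 = DEGHF/AB/- → run D
t=11: L0/L1/L2 = DEGHF/AB/- → run D
t=12: L0/L1/L2 = EGHF/AB/- → run E
t=13: L0/L1/L2 = EGHF/AB/- → run E
t=14: L0/L1/L2 = EGHF/AB/- → run E
t=15: L0/L1/L2 = GHF/ABE/- → run G
t=16: L0/L1/L2 = GHF/ABE/- → run G
t=17: L0/L1/L2 = HF/ABE/- → run H
t=18: L0/L1/L2 = HF/ABE/- → run H
t=19: L0/L1/L2 = HF/ABE/- → run H
t=20: L0/L1/L2 = F/ABEH/- → run F
t=21: L0/L1/L2 = F/ABEH/- → run F
t=22: L0/L1/L2 = F/ABEH/- → run F
t=23: L0/L1/L2 = -/ABEHF/- → run A
t=24: L0/L1/L2 = -/ABEHF/- → run A
t=25: L0/L1/L2 = -/ABEHF/- → run A
t=26: L0/L1/L2 = -/BEHF/- → run B
t=27: L0/L1/L2 = -/EHF/- → run E
t=28: L0/L1/L2 = -/EHF/- → run E
t=29: L0/L1/L2 = -/EHF/- → run E
t=30: L0/L1/L2 = -/EHF/- → run E
t=31: L0/L1/L2 = -/EHF/- → run E
t=32: L0/L1/L2 = -/HF/- → run H
t=33: L0/L1/L2 = -/HF/- → run H
t=34: L0/L1/L2 = -/F/- → run F
t=35: L0/L1/L2 = -/F/- → run F
t=36: L0/L1/L2 = -/F/- → run F
t=37: L0/L1/L2 = -/F/- → run F
t=38: (idle)
t=39: (idle)
t=40: (idle)
t=41: (idle)

running at tick 24 = A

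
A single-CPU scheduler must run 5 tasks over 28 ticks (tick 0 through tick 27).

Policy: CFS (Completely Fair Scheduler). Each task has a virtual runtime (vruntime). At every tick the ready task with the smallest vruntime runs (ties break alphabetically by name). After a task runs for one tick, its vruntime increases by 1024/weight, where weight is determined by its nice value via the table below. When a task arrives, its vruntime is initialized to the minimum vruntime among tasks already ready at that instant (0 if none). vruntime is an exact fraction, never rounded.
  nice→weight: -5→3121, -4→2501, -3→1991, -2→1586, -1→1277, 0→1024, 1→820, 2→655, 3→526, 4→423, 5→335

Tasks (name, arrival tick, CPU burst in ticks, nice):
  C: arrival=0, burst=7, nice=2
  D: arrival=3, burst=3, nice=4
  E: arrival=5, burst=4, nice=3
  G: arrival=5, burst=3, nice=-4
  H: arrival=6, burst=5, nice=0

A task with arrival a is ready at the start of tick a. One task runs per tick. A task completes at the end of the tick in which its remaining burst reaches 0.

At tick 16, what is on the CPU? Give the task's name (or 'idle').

t=0: vr[C=0] → run C
t=1: vr[C=1024/655] → run C
t=2: vr[C=2048/655] → run C
t=3: vr[C=3072/655 D=3072/655] → run C
t=4: vr[C=4096/655 D=3072/655] → run D
t=5: vr[C=4096/655 D=1970176/277065 E=4096/655 G=4096/655] → run C
t=6: vr[C=1024/131 D=1970176/277065 E=4096/655 G=4096/655 H=4096/655] → run E
t=7: vr[C=1024/131 D=1970176/277065 E=1412608/172265 G=4096/655 H=4096/655] → run G
t=8: vr[C=1024/131 D=1970176/277065 E=1412608/172265 G=10914816/1638155 H=4096/655] → run H
t=9: vr[C=1024/131 D=1970176/277065 E=1412608/172265 G=10914816/1638155 H=4751/655] → run G
t=10: vr[C=1024/131 D=1970176/277065 E=1412608/172265 G=11585536/1638155 H=4751/655] → run G
t=11: vr[C=1024/131 D=1970176/277065 E=1412608/172265 H=4751/655] → run D
t=12: vr[C=1024/131 D=2640896/277065 E=1412608/172265 H=4751/655] → run H
t=13: vr[C=1024/131 D=2640896/277065 E=1412608/172265 H=5406/655] → run C
t=14: vr[C=6144/655 D=2640896/277065 E=1412608/172265 H=5406/655] → run E
t=15: vr[C=6144/655 D=2640896/277065 E=1747968/172265 H=5406/655] → run H
t=16: vr[C=6144/655 D=2640896/277065 E=1747968/172265 H=6061/655] → run H
t=17: vr[C=6144/655 D=2640896/277065 E=1747968/172265 H=6716/655] → run C
t=18: vr[D=2640896/277065 E=1747968/172265 H=6716/655] → run D
t=19: vr[E=1747968/172265 H=6716/655] → run E
t=20: vr[E=2083328/172265 H=6716/655] → run H
t=21: vr[E=2083328/172265] → run E
t=22: (idle)
t=23: (idle)
t=24: (idle)
t=25: (idle)
t=26: (idle)
t=27: (idle)

running at tick 16 = H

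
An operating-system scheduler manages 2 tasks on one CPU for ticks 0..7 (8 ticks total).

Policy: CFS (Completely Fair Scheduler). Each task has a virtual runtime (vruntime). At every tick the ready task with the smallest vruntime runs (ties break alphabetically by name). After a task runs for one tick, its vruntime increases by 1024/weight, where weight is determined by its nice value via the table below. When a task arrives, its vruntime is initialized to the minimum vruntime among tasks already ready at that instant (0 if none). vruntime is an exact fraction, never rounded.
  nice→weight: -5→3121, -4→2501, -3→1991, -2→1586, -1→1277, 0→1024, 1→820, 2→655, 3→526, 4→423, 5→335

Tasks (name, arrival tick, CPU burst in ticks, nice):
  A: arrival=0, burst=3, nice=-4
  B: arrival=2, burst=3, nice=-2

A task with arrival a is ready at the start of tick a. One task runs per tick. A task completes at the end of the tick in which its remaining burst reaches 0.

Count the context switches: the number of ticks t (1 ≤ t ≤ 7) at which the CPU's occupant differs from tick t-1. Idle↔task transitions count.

t=0: vr[A=0] → run A
t=1: vr[A=1024/2501] → run A
t=2: vr[A=2048/2501 B=2048/2501] → run A
t=3: vr[B=2048/2501] → run B
t=4: vr[B=47616/32513] → run B
t=5: vr[B=68608/32513] → run B
t=6: (idle)
t=7: (idle)

context switches = 2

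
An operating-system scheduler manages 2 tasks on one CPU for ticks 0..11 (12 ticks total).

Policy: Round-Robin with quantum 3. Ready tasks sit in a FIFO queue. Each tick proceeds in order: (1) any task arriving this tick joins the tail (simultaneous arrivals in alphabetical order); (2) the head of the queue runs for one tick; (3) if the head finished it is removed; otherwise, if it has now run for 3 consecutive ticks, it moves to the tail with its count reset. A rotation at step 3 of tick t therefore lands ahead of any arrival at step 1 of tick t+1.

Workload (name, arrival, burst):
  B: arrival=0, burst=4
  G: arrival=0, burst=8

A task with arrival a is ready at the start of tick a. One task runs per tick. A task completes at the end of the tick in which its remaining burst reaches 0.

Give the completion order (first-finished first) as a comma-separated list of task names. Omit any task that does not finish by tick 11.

t=0: queue=[B,G] q_used=0 → run B
t=1: queue=[B,G] q_used=1 → run B
t=2: queue=[B,G] q_used=2 → run B
t=3: queue=[G,B] q_used=0 → run G
t=4: queue=[G,B] q_used=1 → run G
t=5: queue=[G,B] q_used=2 → run G
t=6: queue=[B,G] q_used=0 → run B
t=7: queue=[G] q_used=0 → run G
t=8: queue=[G] q_used=1 → run G
t=9: queue=[G] q_used=2 → run G
t=10: queue=[G] q_used=0 → run G
t=11: queue=[G] q_used=1 → run G

completion order = B, G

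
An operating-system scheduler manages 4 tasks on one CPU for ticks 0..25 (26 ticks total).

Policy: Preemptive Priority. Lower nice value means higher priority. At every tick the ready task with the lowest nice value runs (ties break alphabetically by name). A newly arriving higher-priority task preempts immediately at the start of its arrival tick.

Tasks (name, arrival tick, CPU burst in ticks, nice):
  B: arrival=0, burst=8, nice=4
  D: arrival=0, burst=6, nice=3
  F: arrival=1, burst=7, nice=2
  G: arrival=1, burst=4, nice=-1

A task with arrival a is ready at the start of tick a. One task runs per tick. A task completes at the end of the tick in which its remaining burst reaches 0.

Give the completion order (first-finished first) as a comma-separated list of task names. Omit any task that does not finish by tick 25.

completion order = G, F, D, B

t=0: ready={B,D} → run D
t=1: ready={B,D,F,G} → run G
t=2: ready={B,D,F,G} → run G
t=3: ready={B,D,F,G} → run G
t=4: ready={B,D,F,G} → run G
t=5: ready={B,D,F} → run F
t=6: ready={B,D,F} → run F
t=7: ready={B,D,F} → run F
t=8: ready={B,D,F} → run F
t=9: ready={B,D,F} → run F
t=10: ready={B,D,F} → run F
t=11: ready={B,D,F} → run F
t=12: ready={B,D} → run D
t=13: ready={B,D} → run D
t=14: ready={B,D} → run D
t=15: ready={B,D} → run D
t=16: ready={B,D} → run D
t=17: ready={B} → run B
t=18: ready={B} → run B
t=19: ready={B} → run B
t=20: ready={B} → run B
t=21: ready={B} → run B
t=22: ready={B} → run B
t=23: ready={B} → run B
t=24: ready={B} → run B
t=25: (idle)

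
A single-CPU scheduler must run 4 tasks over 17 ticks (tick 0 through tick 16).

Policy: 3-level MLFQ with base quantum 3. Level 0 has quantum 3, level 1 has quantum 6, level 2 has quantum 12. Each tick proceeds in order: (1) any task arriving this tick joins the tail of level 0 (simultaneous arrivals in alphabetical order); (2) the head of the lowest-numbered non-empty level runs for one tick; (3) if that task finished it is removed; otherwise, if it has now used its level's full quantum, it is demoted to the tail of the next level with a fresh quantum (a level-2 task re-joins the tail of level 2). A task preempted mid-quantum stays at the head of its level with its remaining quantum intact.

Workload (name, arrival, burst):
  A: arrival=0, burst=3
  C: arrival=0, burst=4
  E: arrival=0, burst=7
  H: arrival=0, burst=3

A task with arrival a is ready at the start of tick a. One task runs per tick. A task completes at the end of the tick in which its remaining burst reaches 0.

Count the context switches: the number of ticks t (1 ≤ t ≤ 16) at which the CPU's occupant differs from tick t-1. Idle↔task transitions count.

t=0: L0/L1/L2 = ACEH/-/- → run A
t=1: L0/L1/L2 = ACEH/-/- → run A
t=2: L0/L1/L2 = ACEH/-/- → run A
t=3: L0/L1/L2 = CEH/-/- → run C
t=4: L0/L1/L2 = CEH/-/- → run C
t=5: L0/L1/L2 = CEH/-/- → run C
t=6: L0/L1/L2 = EH/C/- → run E
t=7: L0/L1/L2 = EH/C/- → run E
t=8: L0/L1/L2 = EH/C/- → run E
t=9: L0/L1/L2 = H/CE/- → run H
t=10: L0/L1/L2 = H/CE/- → run H
t=11: L0/L1/L2 = H/CE/- → run H
t=12: L0/L1/L2 = -/CE/- → run C
t=13: L0/L1/L2 = -/E/- → run E
t=14: L0/L1/L2 = -/E/- → run E
t=15: L0/L1/L2 = -/E/- → run E
t=16: L0/L1/L2 = -/E/- → run E

context switches = 5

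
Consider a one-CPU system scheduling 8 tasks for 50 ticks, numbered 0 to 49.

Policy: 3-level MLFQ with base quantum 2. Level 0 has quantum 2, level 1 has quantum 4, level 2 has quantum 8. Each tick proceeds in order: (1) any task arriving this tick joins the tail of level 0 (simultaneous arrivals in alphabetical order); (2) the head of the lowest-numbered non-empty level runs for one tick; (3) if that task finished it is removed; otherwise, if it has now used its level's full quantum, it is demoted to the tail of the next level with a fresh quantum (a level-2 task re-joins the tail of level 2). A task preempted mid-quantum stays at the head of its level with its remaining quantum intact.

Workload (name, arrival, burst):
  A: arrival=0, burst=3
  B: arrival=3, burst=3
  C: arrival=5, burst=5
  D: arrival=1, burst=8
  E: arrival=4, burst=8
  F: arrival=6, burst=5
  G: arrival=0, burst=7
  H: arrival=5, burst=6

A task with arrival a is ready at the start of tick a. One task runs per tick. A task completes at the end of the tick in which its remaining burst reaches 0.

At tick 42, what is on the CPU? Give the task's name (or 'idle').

t=0: L0/L1/L2 = AG/-/- → run A
t=1: L0/L1/L2 = AGD/-/- → run A
t=2: L0/L1/L2 = GD/A/- → run G
t=3: L0/L1/L2 = GDB/A/- → run G
t=4: L0/L1/L2 = DBE/AG/- → run D
t=5: L0/L1/L2 = DBECH/AG/- → run D
t=6: L0/L1/L2 = BECHF/AGD/- → run B
t=7: L0/L1/L2 = BECHF/AGD/- → run B
t=8: L0/L1/L2 = ECHF/AGDB/- → run E
t=9: L0/L1/L2 = ECHF/AGDB/- → run E
t=10: L0/L1/L2 = CHF/AGDBE/- → run C
t=11: L0/L1/L2 = CHF/AGDBE/- → run C
t=12: L0/L1/L2 = HF/AGDBEC/- → run H
t=13: L0/L1/L2 = HF/AGDBEC/- → run H
t=14: L0/L1/L2 = F/AGDBECH/- → run F
t=15: L0/L1/L2 = F/AGDBECH/- → run F
t=16: L0/L1/L2 = -/AGDBECHF/- → run A
t=17: L0/L1/L2 = -/GDBECHF/- → run G
t=18: L0/L1/L2 = -/GDBECHF/- → run G
t=19: L0/L1/L2 = -/GDBECHF/- → run G
t=20: L0/L1/L2 = -/GDBECHF/- → run G
t=21: L0/L1/L2 = -/DBECHF/G → run D
t=22: L0/L1/L2 = -/DBECHF/G → run D
t=23: L0/L1/L2 = -/DBECHF/G → run D
t=24: L0/L1/L2 = -/DBECHF/G → run D
t=25: L0/L1/L2 = -/BECHF/GD → run B
t=26: L0/L1/L2 = -/ECHF/GD → run E
t=27: L0/L1/L2 = -/ECHF/GD → run E
t=28: L0/L1/L2 = -/ECHF/GD → run E
t=29: L0/L1/L2 = -/ECHF/GD → run E
t=30: L0/L1/L2 = -/CHF/GDE → run C
t=31: L0/L1/L2 = -/CHF/GDE → run C
t=32: L0/L1/L2 = -/CHF/GDE → run C
t=33: L0/L1/L2 = -/HF/GDE → run H
t=34: L0/L1/L2 = -/HF/GDE → run H
t=35: L0/L1/L2 = -/HF/GDE → run H
t=36: L0/L1/L2 = -/HF/GDE → run H
t=37: L0/L1/L2 = -/F/GDE → run F
t=38: L0/L1/L2 = -/F/GDE → run F
t=39: L0/L1/L2 = -/F/GDE → run F
t=40: L0/L1/L2 = -/-/GDE → run G
t=41: L0/L1/L2 = -/-/DE → run D
t=42: L0/L1/L2 = -/-/DE → run D
t=43: L0/L1/L2 = -/-/E → run E
t=44: L0/L1/L2 = -/-/E → run E
t=45: (idle)
t=46: (idle)
t=47: (idle)
t=48: (idle)
t=49: (idle)

running at tick 42 = D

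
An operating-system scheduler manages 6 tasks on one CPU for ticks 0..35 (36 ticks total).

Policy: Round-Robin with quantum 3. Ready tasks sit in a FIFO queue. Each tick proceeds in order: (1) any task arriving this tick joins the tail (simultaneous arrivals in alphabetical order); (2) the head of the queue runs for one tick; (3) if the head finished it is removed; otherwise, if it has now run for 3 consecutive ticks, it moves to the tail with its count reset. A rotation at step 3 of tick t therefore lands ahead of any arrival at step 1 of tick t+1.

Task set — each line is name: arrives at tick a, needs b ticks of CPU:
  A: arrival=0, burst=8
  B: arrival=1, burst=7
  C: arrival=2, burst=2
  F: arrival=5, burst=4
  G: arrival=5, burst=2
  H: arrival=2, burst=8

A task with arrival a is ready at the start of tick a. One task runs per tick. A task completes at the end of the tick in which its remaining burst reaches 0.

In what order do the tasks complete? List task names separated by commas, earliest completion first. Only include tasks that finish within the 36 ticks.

completion order = C, G, A, F, B, H

t=0: queue=[A] q_used=0 → run A
t=1: queue=[A,B] q_used=1 → run A
t=2: queue=[A,B,C,H] q_used=2 → run A
t=3: queue=[B,C,H,A] q_used=0 → run B
t=4: queue=[B,C,H,A] q_used=1 → run B
t=5: queue=[B,C,H,A,F,G] q_used=2 → run B
t=6: queue=[C,H,A,F,G,B] q_used=0 → run C
t=7: queue=[C,H,A,F,G,B] q_used=1 → run C
t=8: queue=[H,A,F,G,B] q_used=0 → run H
t=9: queue=[H,A,F,G,B] q_used=1 → run H
t=10: queue=[H,A,F,G,B] q_used=2 → run H
t=11: queue=[A,F,G,B,H] q_used=0 → run A
t=12: queue=[A,F,G,B,H] q_used=1 → run A
t=13: queue=[A,F,G,B,H] q_used=2 → run A
t=14: queue=[F,G,B,H,A] q_used=0 → run F
t=15: queue=[F,G,B,H,A] q_used=1 → run F
t=16: queue=[F,G,B,H,A] q_used=2 → run F
t=17: queue=[G,B,H,A,F] q_used=0 → run G
t=18: queue=[G,B,H,A,F] q_used=1 → run G
t=19: queue=[B,H,A,F] q_used=0 → run B
t=20: queue=[B,H,A,F] q_used=1 → run B
t=21: queue=[B,H,A,F] q_used=2 → run B
t=22: queue=[H,A,F,B] q_used=0 → run H
t=23: queue=[H,A,F,B] q_used=1 → run H
t=24: queue=[H,A,F,B] q_used=2 → run H
t=25: queue=[A,F,B,H] q_used=0 → run A
t=26: queue=[A,F,B,H] q_used=1 → run A
t=27: queue=[F,B,H] q_used=0 → run F
t=28: queue=[B,H] q_used=0 → run B
t=29: queue=[H] q_used=0 → run H
t=30: queue=[H] q_used=1 → run H
t=31: (idle)
t=32: (idle)
t=33: (idle)
t=34: (idle)
t=35: (idle)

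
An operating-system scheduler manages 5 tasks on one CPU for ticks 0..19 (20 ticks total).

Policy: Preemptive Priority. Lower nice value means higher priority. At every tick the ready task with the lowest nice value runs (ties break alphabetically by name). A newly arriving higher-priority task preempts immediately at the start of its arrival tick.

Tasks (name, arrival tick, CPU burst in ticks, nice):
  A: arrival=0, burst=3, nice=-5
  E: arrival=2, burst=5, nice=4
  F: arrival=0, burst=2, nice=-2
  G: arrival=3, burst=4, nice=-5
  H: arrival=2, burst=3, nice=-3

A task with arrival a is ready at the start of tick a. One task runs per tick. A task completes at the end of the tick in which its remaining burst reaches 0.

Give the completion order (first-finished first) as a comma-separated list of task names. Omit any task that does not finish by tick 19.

completion order = A, G, H, F, E

t=0: ready={A,F} → run A
t=1: ready={A,F} → run A
t=2: ready={A,E,F,H} → run A
t=3: ready={E,F,G,H} → run G
t=4: ready={E,F,G,H} → run G
t=5: ready={E,F,G,H} → run G
t=6: ready={E,F,G,H} → run G
t=7: ready={E,F,H} → run H
t=8: ready={E,F,H} → run H
t=9: ready={E,F,H} → run H
t=10: ready={E,F} → run F
t=11: ready={E,F} → run F
t=12: ready={E} → run E
t=13: ready={E} → run E
t=14: ready={E} → run E
t=15: ready={E} → run E
t=16: ready={E} → run E
t=17: (idle)
t=18: (idle)
t=19: (idle)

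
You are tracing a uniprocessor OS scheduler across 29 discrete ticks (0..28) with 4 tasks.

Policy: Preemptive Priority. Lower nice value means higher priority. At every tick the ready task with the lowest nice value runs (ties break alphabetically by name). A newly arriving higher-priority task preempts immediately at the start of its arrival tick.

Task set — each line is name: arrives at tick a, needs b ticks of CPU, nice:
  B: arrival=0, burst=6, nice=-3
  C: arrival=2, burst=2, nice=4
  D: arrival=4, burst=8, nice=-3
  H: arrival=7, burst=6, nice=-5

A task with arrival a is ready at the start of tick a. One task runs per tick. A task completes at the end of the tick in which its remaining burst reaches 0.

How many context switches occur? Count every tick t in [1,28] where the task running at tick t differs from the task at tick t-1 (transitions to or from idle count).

context switches = 5

t=0: ready={B} → run B
t=1: ready={B} → run B
t=2: ready={B,C} → run B
t=3: ready={B,C} → run B
t=4: ready={B,C,D} → run B
t=5: ready={B,C,D} → run B
t=6: ready={C,D} → run D
t=7: ready={C,D,H} → run H
t=8: ready={C,D,H} → run H
t=9: ready={C,D,H} → run H
t=10: ready={C,D,H} → run H
t=11: ready={C,D,H} → run H
t=12: ready={C,D,H} → run H
t=13: ready={C,D} → run D
t=14: ready={C,D} → run D
t=15: ready={C,D} → run D
t=16: ready={C,D} → run D
t=17: ready={C,D} → run D
t=18: ready={C,D} → run D
t=19: ready={C,D} → run D
t=20: ready={C} → run C
t=21: ready={C} → run C
t=22: (idle)
t=23: (idle)
t=24: (idle)
t=25: (idle)
t=26: (idle)
t=27: (idle)
t=28: (idle)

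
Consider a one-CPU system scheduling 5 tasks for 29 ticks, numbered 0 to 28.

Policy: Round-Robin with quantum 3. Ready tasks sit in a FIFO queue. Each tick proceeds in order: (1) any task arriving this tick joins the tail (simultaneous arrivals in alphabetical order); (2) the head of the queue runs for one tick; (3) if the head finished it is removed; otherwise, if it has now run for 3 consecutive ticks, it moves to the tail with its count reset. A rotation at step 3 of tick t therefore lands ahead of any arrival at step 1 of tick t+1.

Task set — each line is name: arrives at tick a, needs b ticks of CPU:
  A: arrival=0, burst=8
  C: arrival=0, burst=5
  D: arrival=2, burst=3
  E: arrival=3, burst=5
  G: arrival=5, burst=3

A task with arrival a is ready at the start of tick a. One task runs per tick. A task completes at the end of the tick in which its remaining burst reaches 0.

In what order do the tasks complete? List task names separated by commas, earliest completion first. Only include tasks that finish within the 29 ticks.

t=0: queue=[A,C] q_used=0 → run A
t=1: queue=[A,C] q_used=1 → run A
t=2: queue=[A,C,D] q_used=2 → run A
t=3: queue=[C,D,A,E] q_used=0 → run C
t=4: queue=[C,D,A,E] q_used=1 → run C
t=5: queue=[C,D,A,E,G] q_used=2 → run C
t=6: queue=[D,A,E,G,C] q_used=0 → run D
t=7: queue=[D,A,E,G,C] q_used=1 → run D
t=8: queue=[D,A,E,G,C] q_used=2 → run D
t=9: queue=[A,E,G,C] q_used=0 → run A
t=10: queue=[A,E,G,C] q_used=1 → run A
t=11: queue=[A,E,G,C] q_used=2 → run A
t=12: queue=[E,G,C,A] q_used=0 → run E
t=13: queue=[E,G,C,A] q_used=1 → run E
t=14: queue=[E,G,C,A] q_used=2 → run E
t=15: queue=[G,C,A,E] q_used=0 → run G
t=16: queue=[G,C,A,E] q_used=1 → run G
t=17: queue=[G,C,A,E] q_used=2 → run G
t=18: queue=[C,A,E] q_used=0 → run C
t=19: queue=[C,A,E] q_used=1 → run C
t=20: queue=[A,E] q_used=0 → run A
t=21: queue=[A,E] q_used=1 → run A
t=22: queue=[E] q_used=0 → run E
t=23: queue=[E] q_used=1 → run E
t=24: (idle)
t=25: (idle)
t=26: (idle)
t=27: (idle)
t=28: (idle)

completion order = D, G, C, A, E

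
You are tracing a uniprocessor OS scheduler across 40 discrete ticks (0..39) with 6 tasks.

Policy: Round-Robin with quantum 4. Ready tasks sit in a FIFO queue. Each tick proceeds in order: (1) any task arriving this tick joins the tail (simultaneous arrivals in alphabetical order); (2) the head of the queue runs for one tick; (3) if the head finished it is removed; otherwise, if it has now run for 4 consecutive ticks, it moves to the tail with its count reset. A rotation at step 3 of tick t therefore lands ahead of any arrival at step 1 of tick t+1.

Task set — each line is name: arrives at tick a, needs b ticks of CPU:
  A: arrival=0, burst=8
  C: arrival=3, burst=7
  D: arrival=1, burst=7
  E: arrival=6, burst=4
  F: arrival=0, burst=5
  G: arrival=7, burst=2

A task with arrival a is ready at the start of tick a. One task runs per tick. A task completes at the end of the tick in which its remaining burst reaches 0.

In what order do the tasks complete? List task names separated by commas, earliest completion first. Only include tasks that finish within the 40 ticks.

completion order = A, E, G, F, D, C

t=0: queue=[A,F] q_used=0 → run A
t=1: queue=[A,F,D] q_used=1 → run A
t=2: queue=[A,F,D] q_used=2 → run A
t=3: queue=[A,F,D,C] q_used=3 → run A
t=4: queue=[F,D,C,A] q_used=0 → run F
t=5: queue=[F,D,C,A] q_used=1 → run F
t=6: queue=[F,D,C,A,E] q_used=2 → run F
t=7: queue=[F,D,C,A,E,G] q_used=3 → run F
t=8: queue=[D,C,A,E,G,F] q_used=0 → run D
t=9: queue=[D,C,A,E,G,F] q_used=1 → run D
t=10: queue=[D,C,A,E,G,F] q_used=2 → run D
t=11: queue=[D,C,A,E,G,F] q_used=3 → run D
t=12: queue=[C,A,E,G,F,D] q_used=0 → run C
t=13: queue=[C,A,E,G,F,D] q_used=1 → run C
t=14: queue=[C,A,E,G,F,D] q_used=2 → run C
t=15: queue=[C,A,E,G,F,D] q_used=3 → run C
t=16: queue=[A,E,G,F,D,C] q_used=0 → run A
t=17: queue=[A,E,G,F,D,C] q_used=1 → run A
t=18: queue=[A,E,G,F,D,C] q_used=2 → run A
t=19: queue=[A,E,G,F,D,C] q_used=3 → run A
t=20: queue=[E,G,F,D,C] q_used=0 → run E
t=21: queue=[E,G,F,D,C] q_used=1 → run E
t=22: queue=[E,G,F,D,C] q_used=2 → run E
t=23: queue=[E,G,F,D,C] q_used=3 → run E
t=24: queue=[G,F,D,C] q_used=0 → run G
t=25: queue=[G,F,D,C] q_used=1 → run G
t=26: queue=[F,D,C] q_used=0 → run F
t=27: queue=[D,C] q_used=0 → run D
t=28: queue=[D,C] q_used=1 → run D
t=29: queue=[D,C] q_used=2 → run D
t=30: queue=[C] q_used=0 → run C
t=31: queue=[C] q_used=1 → run C
t=32: queue=[C] q_used=2 → run C
t=33: (idle)
t=34: (idle)
t=35: (idle)
t=36: (idle)
t=37: (idle)
t=38: (idle)
t=39: (idle)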